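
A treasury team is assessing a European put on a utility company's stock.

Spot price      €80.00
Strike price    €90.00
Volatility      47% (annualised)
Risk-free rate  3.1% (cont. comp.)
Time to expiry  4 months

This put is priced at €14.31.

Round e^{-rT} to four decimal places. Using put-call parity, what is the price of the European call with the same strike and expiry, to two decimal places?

exp(−rT) = exp(−0.031·0.3333) = 0.9897
Put-call parity: C − P = S − K·e^(−rT) = 80 − 90·0.9897 = 80 − 89.0730 = -9.0730
C = P + (C − P) = 14.31 + (-9.0730) = 5.2370

€5.24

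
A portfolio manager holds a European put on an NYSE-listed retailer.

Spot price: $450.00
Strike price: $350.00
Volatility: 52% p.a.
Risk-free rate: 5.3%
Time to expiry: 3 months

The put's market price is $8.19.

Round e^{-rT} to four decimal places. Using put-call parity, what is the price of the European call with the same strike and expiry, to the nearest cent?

$112.81

exp(−rT) = exp(−0.053·0.25) = 0.9868
Put-call parity: C − P = S − K·e^(−rT) = 450 − 350·0.9868 = 450 − 345.3800 = 104.6200
C = P + (C − P) = 8.19 + (104.6200) = 112.8100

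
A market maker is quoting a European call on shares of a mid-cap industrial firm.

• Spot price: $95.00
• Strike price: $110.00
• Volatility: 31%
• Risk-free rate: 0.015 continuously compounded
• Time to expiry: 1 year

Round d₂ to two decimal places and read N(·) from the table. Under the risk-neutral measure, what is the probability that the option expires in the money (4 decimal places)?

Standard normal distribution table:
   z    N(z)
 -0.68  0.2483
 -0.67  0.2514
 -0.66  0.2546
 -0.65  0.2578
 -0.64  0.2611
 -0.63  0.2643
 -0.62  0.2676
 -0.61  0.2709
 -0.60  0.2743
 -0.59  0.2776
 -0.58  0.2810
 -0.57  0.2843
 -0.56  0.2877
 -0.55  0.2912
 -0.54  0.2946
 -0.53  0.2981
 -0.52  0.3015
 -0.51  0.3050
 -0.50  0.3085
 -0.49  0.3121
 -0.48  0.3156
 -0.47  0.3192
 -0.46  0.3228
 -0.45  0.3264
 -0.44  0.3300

T = 1;  σ√T = 0.3100
d₁ = [ln(95/110) + (0.015 + ½·0.31²)·1] / (σ√T) = (-0.1466 + 0.0630) / 0.3100 = -0.2695 which rounds to -0.27
d₂ = -0.2695 − 0.3100 = -0.5795 which rounds to -0.58
Risk-neutral Pr[S_T > K] = N(d₂) = N(-0.58) = 0.2810

0.2810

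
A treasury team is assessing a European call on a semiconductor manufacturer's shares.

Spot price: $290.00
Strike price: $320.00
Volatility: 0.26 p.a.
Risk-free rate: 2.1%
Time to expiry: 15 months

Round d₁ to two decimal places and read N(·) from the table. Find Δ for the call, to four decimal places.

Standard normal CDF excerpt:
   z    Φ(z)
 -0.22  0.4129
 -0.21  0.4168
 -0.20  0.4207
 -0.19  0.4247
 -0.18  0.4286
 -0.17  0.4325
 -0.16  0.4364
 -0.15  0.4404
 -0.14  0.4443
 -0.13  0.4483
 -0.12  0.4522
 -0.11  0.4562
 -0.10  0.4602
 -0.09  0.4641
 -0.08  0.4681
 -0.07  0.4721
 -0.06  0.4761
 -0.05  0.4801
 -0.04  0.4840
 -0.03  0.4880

0.4602

σ√T = 0.26 × 1.1180 = 0.2907
d₁ = [ln(290/320) + (0.021 + 0.26²/2)·1.25] / 0.2907 = [-0.0984 + 0.0685] / 0.2907 = -0.1030 ≈ -0.10
N(d₁) = N(-0.10) = 0.4602
Δ_call = N(d₁) = 0.4602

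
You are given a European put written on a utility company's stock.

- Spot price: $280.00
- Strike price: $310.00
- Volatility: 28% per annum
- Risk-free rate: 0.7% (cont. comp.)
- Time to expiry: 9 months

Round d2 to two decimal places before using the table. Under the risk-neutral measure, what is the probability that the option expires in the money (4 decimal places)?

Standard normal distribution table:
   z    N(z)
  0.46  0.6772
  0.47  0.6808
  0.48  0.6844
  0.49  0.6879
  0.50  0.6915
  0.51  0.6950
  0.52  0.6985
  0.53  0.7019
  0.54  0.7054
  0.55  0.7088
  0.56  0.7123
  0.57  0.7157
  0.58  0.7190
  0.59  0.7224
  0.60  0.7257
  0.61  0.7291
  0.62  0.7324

σ√T = 0.28 × 0.8660 = 0.2425
d₁ = [ln(280/310) + (0.007 + 0.28²/2)·0.75] / 0.2425 = [-0.1018 + 0.0347] / 0.2425 = -0.2769 ≈ -0.28
d₂ = d₁ − σ√T = -0.2769 − 0.2425 = -0.5193 ≈ -0.52
Risk-neutral Pr[S_T < K] = N(−d₂) = N(0.52) = 0.6985

0.6985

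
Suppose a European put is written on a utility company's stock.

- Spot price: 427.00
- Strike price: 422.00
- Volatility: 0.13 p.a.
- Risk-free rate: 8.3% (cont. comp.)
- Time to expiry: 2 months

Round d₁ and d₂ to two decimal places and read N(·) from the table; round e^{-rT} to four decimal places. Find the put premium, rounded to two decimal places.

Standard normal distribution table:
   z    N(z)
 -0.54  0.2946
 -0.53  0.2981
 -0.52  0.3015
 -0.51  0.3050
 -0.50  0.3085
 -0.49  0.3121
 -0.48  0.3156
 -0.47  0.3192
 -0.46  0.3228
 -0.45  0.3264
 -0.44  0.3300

σ√T = 0.13·√0.1667 = 0.0531
d₁ = [ln(427/422) + (0.083 + 0.13²/2)·0.1667] / 0.0531 = [0.0118 + 0.0152] / 0.0531 = 0.5091 ≈ 0.51
d₂ = d₁ − σ√T = 0.5091 − 0.0531 = 0.4561 ≈ 0.46
e^(−rT) = e^(−0.083·0.1667) = 0.9863
P = 422·0.9863·N(-0.46) − 427·N(-0.51) = 422·0.9863·0.3228 − 427·0.3050 = 134.3554 − 130.2350 = 4.1204

4.12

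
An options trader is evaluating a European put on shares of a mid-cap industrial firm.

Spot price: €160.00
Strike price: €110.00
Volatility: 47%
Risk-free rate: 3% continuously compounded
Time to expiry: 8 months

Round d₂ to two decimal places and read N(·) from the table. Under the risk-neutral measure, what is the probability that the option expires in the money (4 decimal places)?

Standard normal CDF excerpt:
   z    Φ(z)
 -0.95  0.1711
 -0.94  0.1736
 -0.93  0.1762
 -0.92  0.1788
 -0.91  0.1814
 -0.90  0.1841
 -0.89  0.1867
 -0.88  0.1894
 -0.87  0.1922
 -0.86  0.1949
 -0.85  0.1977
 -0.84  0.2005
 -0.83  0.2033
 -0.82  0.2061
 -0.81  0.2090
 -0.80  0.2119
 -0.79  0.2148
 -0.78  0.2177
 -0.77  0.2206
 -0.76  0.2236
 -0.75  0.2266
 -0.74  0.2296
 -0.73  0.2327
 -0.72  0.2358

σ√T = 0.47 × 0.8165 = 0.3838
ln(S/K) + (r + σ²/2)T = ln(160/110) + (0.03 + 0.47²/2)·0.6667 = 0.3747 + 0.0936 = 0.4683
d₁ = 0.4683 / 0.3838 = 1.2204 which rounds to 1.22
d₂ = d₁ − σ√T = 1.2204 − 0.3838 = 0.8366 which rounds to 0.84
Pr(exercise) under Q = N(−d₂) = N(-0.84) = 0.2005

0.2005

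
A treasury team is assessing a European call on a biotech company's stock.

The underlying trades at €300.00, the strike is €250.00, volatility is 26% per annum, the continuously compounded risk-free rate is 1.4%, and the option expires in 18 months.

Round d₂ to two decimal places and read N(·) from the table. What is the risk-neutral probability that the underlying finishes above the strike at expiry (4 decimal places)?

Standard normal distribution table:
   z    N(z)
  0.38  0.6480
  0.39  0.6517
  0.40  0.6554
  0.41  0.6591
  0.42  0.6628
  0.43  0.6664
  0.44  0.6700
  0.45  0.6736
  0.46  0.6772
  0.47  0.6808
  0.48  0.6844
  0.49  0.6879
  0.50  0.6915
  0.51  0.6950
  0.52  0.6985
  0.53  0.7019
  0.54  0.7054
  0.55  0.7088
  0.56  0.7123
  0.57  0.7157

σ√T = 0.26·√1.5 = 0.3184
ln(S/K) + (r + σ²/2)T = ln(300/250) + (0.014 + 0.26²/2)·1.5 = 0.1823 + 0.0717 = 0.2540
d₁ = 0.2540 / 0.3184 = 0.7977 which rounds to 0.80
d₂ = d₁ − σ√T = 0.7977 − 0.3184 = 0.4793 which rounds to 0.48
Pr(exercise) under Q = N(d₂) = 0.6844

0.6844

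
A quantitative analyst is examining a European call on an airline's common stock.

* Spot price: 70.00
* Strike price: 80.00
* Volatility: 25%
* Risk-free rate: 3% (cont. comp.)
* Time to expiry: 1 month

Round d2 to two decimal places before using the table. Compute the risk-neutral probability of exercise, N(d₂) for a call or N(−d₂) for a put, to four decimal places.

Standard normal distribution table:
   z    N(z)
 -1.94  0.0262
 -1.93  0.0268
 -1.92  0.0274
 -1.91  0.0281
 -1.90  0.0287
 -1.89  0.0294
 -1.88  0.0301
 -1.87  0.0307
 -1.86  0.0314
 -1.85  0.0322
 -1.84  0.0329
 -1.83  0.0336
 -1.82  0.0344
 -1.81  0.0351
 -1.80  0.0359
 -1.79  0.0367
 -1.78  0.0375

T = 0.08333;  σ√T = 0.0722
d₁ = [ln(70/80) + (0.03 + ½·0.25²)·0.08333] / (σ√T) = (-0.1335 + 0.0051) / 0.0722 = -1.7795 → -1.78
d₂ = -1.7795 − 0.0722 = -1.8517 → -1.85
Pr(exercise) under Q = N(d₂) = 0.0322

0.0322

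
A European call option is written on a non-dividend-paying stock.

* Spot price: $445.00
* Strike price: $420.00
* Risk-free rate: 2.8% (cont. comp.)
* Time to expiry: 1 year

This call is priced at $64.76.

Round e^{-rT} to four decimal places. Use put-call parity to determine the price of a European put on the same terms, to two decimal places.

exp(−rT) = exp(−0.028·1) = 0.9724
Put-call parity: C − P = S − K·e^(−rT) = 445 − 420·0.9724 = 445 − 408.4080 = 36.5920
P = C − (C − P) = 64.76 − (36.5920) = 28.1680

$28.17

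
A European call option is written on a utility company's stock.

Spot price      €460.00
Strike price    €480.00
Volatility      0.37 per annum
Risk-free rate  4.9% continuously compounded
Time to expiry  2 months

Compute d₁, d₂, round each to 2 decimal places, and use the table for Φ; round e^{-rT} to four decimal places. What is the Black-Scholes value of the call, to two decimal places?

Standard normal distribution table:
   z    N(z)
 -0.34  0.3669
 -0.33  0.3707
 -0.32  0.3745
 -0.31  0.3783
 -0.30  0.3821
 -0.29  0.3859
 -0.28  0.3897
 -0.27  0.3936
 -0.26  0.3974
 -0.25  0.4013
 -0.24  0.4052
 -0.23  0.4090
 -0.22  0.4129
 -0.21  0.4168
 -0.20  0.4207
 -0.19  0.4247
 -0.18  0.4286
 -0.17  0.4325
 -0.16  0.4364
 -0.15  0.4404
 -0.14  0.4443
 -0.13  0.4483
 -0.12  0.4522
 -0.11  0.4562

T = 0.1667;  σ√T = 0.1511
d₁ = [ln(460/480) + (0.049 + 0.37²/2)·0.1667] / 0.1511 = [-0.0426 + 0.0196] / 0.1511 = -0.1522 → -0.15
d₂ = d₁ − σ√T = -0.1522 − 0.1511 = -0.3032 → -0.30
e^(−rT) = e^(−0.049·0.1667) = 0.9919
N(d₁) = N(-0.15) = 0.4404;  N(d₂) = N(-0.30) = 0.3821
C = 460·0.4404 − 480·0.9919·0.3821 = 202.5840 − 181.9224 = 20.6616

€20.66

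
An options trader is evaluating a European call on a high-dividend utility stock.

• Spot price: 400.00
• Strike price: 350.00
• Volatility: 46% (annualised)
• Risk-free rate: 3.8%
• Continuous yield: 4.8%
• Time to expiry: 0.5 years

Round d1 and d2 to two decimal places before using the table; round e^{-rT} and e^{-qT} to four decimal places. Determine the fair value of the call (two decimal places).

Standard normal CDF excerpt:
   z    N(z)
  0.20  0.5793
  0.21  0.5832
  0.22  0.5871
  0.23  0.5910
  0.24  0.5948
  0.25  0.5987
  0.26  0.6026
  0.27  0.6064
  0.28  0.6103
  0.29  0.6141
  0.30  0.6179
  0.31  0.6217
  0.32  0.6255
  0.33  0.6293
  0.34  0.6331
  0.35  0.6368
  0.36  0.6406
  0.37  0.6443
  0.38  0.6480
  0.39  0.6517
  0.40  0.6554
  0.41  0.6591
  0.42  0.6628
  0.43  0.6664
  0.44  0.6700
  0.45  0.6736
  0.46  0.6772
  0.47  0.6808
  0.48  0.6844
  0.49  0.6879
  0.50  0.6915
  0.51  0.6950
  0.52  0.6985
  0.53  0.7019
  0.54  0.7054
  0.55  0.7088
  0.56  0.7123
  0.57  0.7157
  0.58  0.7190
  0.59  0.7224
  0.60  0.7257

75.21

σ√T = 0.46 × 0.7071 = 0.3253
d₁ = [ln(400/350) + (0.038 − 0.048 + ½·0.46²)·0.5] / (σ√T) = (0.1335 + 0.0479) / 0.3253 = 0.5578 ≈ 0.56
d₂ = 0.5578 − 0.3253 = 0.2325 ≈ 0.23
e^(−qT) = e^(−0.048·0.5) = 0.9763;  e^(−rT) = e^(−0.038·0.5) = 0.9812
C = 400·0.9763·N(0.56) − 350·0.9812·N(0.23) = 400·0.9763·0.7123 − 350·0.9812·0.5910 = 278.1674 − 202.9612 = 75.2062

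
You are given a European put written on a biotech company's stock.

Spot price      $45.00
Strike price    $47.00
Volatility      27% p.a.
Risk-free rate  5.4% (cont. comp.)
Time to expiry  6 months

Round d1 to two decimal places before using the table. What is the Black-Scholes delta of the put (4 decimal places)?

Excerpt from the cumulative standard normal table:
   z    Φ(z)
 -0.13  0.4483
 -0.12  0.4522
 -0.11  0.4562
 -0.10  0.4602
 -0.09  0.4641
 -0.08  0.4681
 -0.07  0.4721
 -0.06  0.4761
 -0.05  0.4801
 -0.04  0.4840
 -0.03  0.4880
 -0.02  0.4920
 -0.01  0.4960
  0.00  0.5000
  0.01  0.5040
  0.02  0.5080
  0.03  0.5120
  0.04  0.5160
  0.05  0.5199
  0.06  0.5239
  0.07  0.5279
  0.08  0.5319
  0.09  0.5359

T = 0.5;  σ√T = 0.1909
d₁ = [ln(45/47) + (0.054 + 0.27²/2)·0.5] / 0.1909 = [-0.0435 + 0.0452] / 0.1909 = 0.0091 which rounds to 0.01
N(d₁) = N(0.01) = 0.5040
Δ_put = N(d₁) − 1 = 0.5040 − 1 = -0.4960

-0.4960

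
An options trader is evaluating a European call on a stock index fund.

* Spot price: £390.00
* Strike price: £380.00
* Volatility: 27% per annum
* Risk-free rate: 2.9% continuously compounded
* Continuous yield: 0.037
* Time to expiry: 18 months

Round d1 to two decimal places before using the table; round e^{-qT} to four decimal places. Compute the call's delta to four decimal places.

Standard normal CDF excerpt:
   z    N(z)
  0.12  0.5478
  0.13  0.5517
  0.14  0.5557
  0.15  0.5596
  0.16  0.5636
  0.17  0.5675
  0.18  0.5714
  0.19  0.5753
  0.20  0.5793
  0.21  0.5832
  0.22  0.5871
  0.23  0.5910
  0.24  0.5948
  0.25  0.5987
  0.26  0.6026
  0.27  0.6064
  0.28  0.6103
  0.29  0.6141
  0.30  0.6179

σ√T = 0.27 × 1.2247 = 0.3307
d₁ = [ln(390/380) + (0.029 − 0.037 + 0.27²/2)·1.5] / 0.3307 = [0.0260 + 0.0427] / 0.3307 = 0.2076 ≈ 0.21
N(d₁) = N(0.21) = 0.5832
Δ_call = exp(−qT)·N(d₁) = 0.9460·0.5832 = 0.5517

0.5517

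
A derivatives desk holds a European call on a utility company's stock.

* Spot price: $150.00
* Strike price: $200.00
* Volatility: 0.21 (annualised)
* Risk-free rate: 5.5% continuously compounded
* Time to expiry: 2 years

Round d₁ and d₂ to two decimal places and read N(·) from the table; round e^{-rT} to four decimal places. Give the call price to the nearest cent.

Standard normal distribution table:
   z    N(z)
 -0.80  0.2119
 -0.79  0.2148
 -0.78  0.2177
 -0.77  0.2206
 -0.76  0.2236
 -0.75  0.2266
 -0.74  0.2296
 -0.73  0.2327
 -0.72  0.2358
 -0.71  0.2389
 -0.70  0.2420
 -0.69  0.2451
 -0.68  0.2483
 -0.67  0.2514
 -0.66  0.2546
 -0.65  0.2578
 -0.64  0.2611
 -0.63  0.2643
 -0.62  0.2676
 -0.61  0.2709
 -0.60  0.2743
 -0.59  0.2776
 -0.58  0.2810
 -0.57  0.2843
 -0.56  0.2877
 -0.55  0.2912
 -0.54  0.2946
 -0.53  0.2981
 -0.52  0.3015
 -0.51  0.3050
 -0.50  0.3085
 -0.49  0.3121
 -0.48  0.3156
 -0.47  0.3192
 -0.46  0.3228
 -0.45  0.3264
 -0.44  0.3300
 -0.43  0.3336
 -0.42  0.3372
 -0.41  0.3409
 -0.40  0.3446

T = 2;  σ√T = 0.2970
d₁ = [ln(150/200) + (0.055 + 0.21²/2)·2] / 0.2970 = [-0.2877 + 0.1541] / 0.2970 = -0.4498 ⇒ -0.45
d₂ = d₁ − σ√T = -0.4498 − 0.2970 = -0.7468 ⇒ -0.75
e^(−rT) = e^(−0.055·2) = 0.8958
N(d₁) = N(-0.45) = 0.3264;  N(d₂) = N(-0.75) = 0.2266
C = 150·0.3264 − 200·0.8958·0.2266 = 48.9600 − 40.5977 = 8.3623

$8.36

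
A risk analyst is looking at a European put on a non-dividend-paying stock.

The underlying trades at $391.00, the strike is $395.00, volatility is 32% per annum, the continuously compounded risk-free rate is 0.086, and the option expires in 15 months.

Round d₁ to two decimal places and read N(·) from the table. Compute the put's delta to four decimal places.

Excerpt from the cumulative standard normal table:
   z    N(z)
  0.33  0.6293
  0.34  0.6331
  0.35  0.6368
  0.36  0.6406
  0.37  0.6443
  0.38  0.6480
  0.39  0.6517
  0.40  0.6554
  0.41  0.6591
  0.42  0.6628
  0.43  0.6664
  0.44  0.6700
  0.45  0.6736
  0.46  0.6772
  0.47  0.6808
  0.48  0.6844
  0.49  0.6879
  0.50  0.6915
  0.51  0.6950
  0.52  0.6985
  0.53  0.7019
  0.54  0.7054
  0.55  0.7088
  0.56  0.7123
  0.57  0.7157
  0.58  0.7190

-0.3264

σ√T = 0.32 × 1.1180 = 0.3578
ln(S/K) + (r + σ²/2)T = ln(391/395) + (0.086 + 0.32²/2)·1.25 = -0.0102 + 0.1715 = 0.1613
d₁ = 0.1613 / 0.3578 = 0.4509 which rounds to 0.45
N(d₁) = N(0.45) = 0.6736
Δ_put = N(d₁) − 1 = 0.6736 − 1 = -0.3264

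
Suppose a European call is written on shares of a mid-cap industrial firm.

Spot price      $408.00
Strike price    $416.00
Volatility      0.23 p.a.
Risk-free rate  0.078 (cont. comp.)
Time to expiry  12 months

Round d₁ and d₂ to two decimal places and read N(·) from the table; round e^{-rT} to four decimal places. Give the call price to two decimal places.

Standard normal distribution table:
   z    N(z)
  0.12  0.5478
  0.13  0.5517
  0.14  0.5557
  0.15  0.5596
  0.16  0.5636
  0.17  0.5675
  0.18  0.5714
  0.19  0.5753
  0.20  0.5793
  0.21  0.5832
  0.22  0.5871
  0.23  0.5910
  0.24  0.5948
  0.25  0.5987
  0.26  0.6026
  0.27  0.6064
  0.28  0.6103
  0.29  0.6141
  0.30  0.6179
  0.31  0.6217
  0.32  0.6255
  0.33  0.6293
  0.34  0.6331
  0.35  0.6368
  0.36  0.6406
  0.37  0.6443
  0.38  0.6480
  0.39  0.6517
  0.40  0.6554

$49.04

σ√T = 0.23·√1 = 0.2300
d₁ = [ln(408/416) + (0.078 + ½·0.23²)·1] / (σ√T) = (-0.0194 + 0.1045) / 0.2300 = 0.3697 ⇒ 0.37
d₂ = 0.3697 − 0.2300 = 0.1397 ⇒ 0.14
exp(−rT) = exp(−0.078·1) = 0.9250
N(d₁) = N(0.37) = 0.6443;  N(d₂) = N(0.14) = 0.5557
C = 408·0.6443 − 416·0.9250·0.5557 = 262.8744 − 213.8334 = 49.0410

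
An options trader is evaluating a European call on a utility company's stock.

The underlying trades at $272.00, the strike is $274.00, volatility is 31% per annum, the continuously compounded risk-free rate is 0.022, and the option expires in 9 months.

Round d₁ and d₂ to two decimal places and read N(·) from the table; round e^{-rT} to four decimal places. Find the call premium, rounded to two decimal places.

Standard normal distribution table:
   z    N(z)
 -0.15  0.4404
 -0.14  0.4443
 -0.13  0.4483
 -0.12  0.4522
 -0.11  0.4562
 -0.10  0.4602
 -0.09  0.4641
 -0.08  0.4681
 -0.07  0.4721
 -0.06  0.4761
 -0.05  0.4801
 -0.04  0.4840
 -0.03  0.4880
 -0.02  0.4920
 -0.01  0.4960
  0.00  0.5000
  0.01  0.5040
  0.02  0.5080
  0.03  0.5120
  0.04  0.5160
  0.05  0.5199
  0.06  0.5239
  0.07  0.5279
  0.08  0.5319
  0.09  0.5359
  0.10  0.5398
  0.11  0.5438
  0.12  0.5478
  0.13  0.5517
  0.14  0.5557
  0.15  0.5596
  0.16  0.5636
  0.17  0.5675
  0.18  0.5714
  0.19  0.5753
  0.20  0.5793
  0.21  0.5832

T = 0.75;  σ√T = 0.2685
d₁ = [ln(272/274) + (0.022 + 0.31²/2)·0.75] / 0.2685 = [-0.0073 + 0.0525] / 0.2685 = 0.1684 which rounds to 0.17
d₂ = d₁ − σ√T = 0.1684 − 0.2685 = -0.1001 which rounds to -0.10
exp(−rT) = exp(−0.022·0.75) = 0.9836
N(d₁) = N(0.17) = 0.5675;  N(d₂) = N(-0.10) = 0.4602
C = 272·0.5675 − 274·0.9836·0.4602 = 154.3600 − 124.0268 = 30.3332

$30.33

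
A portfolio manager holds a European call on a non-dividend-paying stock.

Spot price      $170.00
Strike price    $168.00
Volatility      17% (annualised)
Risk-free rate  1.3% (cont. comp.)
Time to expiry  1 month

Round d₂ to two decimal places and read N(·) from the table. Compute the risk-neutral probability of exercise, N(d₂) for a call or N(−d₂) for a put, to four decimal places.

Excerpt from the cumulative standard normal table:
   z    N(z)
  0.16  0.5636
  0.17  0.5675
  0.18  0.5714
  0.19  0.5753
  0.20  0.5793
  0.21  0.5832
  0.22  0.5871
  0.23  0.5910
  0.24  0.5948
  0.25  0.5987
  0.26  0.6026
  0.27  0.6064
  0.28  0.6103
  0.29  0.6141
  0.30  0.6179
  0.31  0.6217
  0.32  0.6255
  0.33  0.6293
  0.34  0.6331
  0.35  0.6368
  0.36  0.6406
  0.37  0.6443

0.5948

σ√T = 0.17 × 0.2887 = 0.0491
d₁ = [ln(170/168) + (0.013 + ½·0.17²)·0.08333] / (σ√T) = (0.0118 + 0.0023) / 0.0491 = 0.2878 ≈ 0.29
d₂ = 0.2878 − 0.0491 = 0.2387 ≈ 0.24
Risk-neutral Pr[S_T > K] = N(d₂) = N(0.24) = 0.5948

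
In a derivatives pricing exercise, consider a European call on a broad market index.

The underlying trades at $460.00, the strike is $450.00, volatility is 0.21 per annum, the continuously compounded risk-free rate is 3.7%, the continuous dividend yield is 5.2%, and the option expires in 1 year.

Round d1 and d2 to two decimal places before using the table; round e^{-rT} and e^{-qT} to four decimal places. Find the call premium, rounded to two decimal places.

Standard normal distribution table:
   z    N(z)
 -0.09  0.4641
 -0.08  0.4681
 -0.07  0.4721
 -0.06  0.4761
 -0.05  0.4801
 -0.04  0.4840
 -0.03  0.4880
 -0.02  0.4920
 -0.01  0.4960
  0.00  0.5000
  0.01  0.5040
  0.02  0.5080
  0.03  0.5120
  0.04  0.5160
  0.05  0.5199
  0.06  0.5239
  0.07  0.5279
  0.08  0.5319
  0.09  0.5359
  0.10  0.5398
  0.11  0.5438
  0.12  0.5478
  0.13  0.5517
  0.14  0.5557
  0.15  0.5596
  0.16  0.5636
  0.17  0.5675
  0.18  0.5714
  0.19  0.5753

σ√T = 0.21·√1 = 0.2100
d₁ = [ln(460/450) + (0.037 − 0.052 + 0.21²/2)·1] / 0.2100 = [0.0220 + 0.0070] / 0.2100 = 0.1382 ⇒ 0.14
d₂ = d₁ − σ√T = 0.1382 − 0.2100 = -0.0718 ⇒ -0.07
e^(−qT) = e^(−0.052·1) = 0.9493;  e^(−rT) = e^(−0.037·1) = 0.9637
N(d₁) = N(0.14) = 0.5557;  N(d₂) = N(-0.07) = 0.4721
C = 460·0.9493·0.5557 − 450·0.9637·0.4721 = 242.6620 − 204.7332 = 37.9287

$37.93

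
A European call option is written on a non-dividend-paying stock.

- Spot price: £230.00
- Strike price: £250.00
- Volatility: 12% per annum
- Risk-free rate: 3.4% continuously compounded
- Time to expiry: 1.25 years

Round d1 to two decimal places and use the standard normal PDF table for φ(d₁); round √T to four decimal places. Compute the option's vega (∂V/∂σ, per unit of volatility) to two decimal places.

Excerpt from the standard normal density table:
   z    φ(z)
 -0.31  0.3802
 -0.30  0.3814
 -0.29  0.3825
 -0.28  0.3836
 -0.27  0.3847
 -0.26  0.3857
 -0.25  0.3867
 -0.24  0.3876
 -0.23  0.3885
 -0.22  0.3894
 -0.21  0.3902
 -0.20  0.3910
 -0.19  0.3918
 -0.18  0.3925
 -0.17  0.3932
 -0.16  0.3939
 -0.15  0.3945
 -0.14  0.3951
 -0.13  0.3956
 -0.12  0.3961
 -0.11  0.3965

T = 1.25;  σ√T = 0.1342
ln(S/K) + (r + σ²/2)T = ln(230/250) + (0.034 + 0.12²/2)·1.25 = -0.0834 + 0.0515 = -0.0319
d₁ = -0.0319 / 0.1342 = -0.2376 which rounds to -0.24
√T = √1.25 = 1.1180
φ(d₁) = φ(-0.24) = 0.3876
vega = S·φ(d₁)·√T = 230·0.3876·1.1180 = 99.6675
(The put has the same vega.)

99.67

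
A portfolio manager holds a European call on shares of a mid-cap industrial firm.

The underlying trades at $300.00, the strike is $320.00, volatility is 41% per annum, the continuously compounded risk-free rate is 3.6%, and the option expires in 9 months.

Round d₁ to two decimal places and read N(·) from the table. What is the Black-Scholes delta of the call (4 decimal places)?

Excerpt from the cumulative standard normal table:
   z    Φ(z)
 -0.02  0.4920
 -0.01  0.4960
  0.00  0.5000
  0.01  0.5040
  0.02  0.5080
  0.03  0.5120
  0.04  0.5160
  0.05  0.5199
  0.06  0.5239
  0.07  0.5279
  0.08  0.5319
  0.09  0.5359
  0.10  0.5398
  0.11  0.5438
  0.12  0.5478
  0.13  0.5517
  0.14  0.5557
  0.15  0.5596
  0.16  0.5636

σ√T = 0.41·√0.75 = 0.3551
d₁ = [ln(300/320) + (0.036 + 0.41²/2)·0.75] / 0.3551 = [-0.0645 + 0.0900] / 0.3551 = 0.0718 ⇒ 0.07
N(d₁) = N(0.07) = 0.5279
Δ_call = N(d₁) = 0.5279

0.5279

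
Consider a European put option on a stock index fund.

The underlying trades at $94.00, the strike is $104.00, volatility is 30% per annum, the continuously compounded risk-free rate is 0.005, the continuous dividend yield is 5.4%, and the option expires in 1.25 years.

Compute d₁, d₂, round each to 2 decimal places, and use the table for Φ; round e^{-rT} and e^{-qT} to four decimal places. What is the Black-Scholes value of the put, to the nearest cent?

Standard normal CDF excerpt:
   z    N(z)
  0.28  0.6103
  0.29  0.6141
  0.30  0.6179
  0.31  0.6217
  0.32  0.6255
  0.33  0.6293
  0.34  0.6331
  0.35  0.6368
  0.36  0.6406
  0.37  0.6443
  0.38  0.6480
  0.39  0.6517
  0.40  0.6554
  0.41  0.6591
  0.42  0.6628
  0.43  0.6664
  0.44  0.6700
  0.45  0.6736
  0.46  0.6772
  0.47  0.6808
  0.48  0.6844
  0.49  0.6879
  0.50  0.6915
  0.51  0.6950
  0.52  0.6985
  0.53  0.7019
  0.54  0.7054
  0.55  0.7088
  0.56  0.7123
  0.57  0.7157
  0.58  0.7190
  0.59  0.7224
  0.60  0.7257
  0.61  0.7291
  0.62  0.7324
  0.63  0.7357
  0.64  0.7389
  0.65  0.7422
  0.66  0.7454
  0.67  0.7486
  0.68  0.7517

T = 1.25;  σ√T = 0.3354
d₁ = [ln(94/104) + (0.005 − 0.054 + ½·0.3²)·1.25] / (σ√T) = (-0.1011 − 0.0050) / 0.3354 = -0.3163 → -0.32
d₂ = -0.3163 − 0.3354 = -0.6517 → -0.65
e^(−qT) = e^(−0.054·1.25) = 0.9347;  e^(−rT) = e^(−0.005·1.25) = 0.9938
N(−d₂) = N(0.65) = 0.7422;  N(−d₁) = N(0.32) = 0.6255
P = 104·0.9938·0.7422 − 94·0.9347·0.6255 = 76.7102 − 54.9576 = 21.7527

$21.75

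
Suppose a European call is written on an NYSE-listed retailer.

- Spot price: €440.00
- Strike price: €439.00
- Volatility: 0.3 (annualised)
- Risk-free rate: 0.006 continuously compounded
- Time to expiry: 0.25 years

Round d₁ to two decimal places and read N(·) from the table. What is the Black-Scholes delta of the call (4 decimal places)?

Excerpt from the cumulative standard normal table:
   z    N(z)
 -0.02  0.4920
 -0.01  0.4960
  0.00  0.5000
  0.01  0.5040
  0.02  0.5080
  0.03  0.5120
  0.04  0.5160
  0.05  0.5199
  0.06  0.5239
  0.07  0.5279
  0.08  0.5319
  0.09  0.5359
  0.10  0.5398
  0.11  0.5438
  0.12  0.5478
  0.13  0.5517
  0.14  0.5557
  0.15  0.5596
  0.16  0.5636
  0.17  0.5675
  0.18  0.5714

T = 0.25;  σ√T = 0.1500
d₁ = [ln(440/439) + (0.006 + 0.3²/2)·0.25] / 0.1500 = [0.0023 + 0.0127] / 0.1500 = 0.1002 which rounds to 0.10
N(d₁) = N(0.10) = 0.5398
Δ_call = N(d₁) = 0.5398

0.5398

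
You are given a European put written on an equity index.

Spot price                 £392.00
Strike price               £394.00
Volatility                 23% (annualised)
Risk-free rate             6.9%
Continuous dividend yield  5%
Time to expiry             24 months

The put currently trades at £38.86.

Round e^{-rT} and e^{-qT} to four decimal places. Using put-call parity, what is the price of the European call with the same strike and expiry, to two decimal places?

e^(−qT) = e^(−0.05·2) = 0.9048;  e^(−rT) = e^(−0.069·2) = 0.8711
Put-call parity: C − P = S·e^(−qT) − K·e^(−rT) = 392·0.9048 − 394·0.8711 = 354.6816 − 343.2134 = 11.4682
C = P + (C − P) = 38.86 + (11.4682) = 50.3282

£50.33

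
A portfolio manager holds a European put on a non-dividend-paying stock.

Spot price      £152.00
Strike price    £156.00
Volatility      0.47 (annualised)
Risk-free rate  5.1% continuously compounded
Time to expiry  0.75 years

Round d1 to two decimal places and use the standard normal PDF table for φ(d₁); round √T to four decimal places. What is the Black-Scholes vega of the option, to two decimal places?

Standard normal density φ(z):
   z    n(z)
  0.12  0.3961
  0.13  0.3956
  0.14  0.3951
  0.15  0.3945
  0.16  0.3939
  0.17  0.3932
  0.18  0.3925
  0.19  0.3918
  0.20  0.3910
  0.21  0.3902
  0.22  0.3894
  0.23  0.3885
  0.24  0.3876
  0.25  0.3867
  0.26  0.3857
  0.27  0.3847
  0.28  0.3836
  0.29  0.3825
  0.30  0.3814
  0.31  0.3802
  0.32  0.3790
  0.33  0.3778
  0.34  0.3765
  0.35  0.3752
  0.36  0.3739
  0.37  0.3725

σ√T = 0.47·√0.75 = 0.4070
d₁ = [ln(152/156) + (0.051 + 0.47²/2)·0.75] / 0.4070 = [-0.0260 + 0.1211] / 0.4070 = 0.2337 ⇒ 0.23
√T = √0.75 = 0.8660
φ(d₁) = φ(0.23) = 0.3885
vega = S·φ(d₁)·√T = 152·0.3885·0.8660 = 51.1390

51.14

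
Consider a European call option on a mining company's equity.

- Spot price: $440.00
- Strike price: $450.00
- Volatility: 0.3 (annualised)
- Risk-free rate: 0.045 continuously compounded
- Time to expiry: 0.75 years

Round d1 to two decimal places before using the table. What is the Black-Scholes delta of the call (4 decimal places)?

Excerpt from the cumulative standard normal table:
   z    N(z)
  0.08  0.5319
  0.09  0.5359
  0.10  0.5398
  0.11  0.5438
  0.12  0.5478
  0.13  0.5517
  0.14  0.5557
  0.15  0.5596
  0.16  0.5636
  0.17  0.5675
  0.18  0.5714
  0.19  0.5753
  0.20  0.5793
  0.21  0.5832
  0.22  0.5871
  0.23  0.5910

0.5675

σ√T = 0.3·√0.75 = 0.2598
d₁ = [ln(440/450) + (0.045 + 0.3²/2)·0.75] / 0.2598 = [-0.0225 + 0.0675] / 0.2598 = 0.1733 ≈ 0.17
N(d₁) = N(0.17) = 0.5675
Δ_call = N(d₁) = 0.5675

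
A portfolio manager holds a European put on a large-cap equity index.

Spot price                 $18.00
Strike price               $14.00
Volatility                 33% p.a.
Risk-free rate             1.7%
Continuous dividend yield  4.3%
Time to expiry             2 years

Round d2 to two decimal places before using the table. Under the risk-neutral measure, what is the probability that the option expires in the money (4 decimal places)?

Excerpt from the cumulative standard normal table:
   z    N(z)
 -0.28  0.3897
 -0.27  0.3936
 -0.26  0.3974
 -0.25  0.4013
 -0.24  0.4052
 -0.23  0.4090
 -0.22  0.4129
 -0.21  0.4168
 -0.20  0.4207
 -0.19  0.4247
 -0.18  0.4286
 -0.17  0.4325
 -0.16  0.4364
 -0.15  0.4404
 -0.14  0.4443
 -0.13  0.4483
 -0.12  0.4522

0.4247

σ√T = 0.33 × 1.4142 = 0.4667
ln(S/K) + (r − q + σ²/2)T = ln(18/14) + (0.017 − 0.043 + 0.33²/2)·2 = 0.2513 + 0.0569 = 0.3082
d₁ = 0.3082 / 0.4667 = 0.6604 ⇒ 0.66
d₂ = d₁ − σ√T = 0.6604 − 0.4667 = 0.1937 ⇒ 0.19
Risk-neutral Pr[S_T < K] = N(−d₂) = N(-0.19) = 0.4247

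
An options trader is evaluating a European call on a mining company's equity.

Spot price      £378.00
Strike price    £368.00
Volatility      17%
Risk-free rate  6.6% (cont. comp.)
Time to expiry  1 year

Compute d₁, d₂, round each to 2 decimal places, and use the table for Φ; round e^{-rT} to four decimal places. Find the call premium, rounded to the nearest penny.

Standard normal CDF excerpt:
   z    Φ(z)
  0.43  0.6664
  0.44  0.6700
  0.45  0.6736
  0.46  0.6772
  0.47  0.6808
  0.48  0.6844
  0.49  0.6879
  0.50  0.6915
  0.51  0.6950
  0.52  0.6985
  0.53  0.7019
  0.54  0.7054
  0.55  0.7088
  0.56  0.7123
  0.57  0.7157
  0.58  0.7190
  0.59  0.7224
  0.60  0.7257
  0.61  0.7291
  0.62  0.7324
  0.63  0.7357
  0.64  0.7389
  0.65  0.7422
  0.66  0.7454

σ√T = 0.17 × 1.0000 = 0.1700
d₁ = [ln(378/368) + (0.066 + 0.17²/2)·1] / 0.1700 = [0.0268 + 0.0805] / 0.1700 = 0.6309 ⇒ 0.63
d₂ = d₁ − σ√T = 0.6309 − 0.1700 = 0.4609 ⇒ 0.46
exp(−rT) = exp(−0.066·1) = 0.9361
C = 378·N(0.63) − 368·0.9361·N(0.46) = 378·0.7357 − 368·0.9361·0.6772 = 278.0946 − 233.2851 = 44.8095

£44.81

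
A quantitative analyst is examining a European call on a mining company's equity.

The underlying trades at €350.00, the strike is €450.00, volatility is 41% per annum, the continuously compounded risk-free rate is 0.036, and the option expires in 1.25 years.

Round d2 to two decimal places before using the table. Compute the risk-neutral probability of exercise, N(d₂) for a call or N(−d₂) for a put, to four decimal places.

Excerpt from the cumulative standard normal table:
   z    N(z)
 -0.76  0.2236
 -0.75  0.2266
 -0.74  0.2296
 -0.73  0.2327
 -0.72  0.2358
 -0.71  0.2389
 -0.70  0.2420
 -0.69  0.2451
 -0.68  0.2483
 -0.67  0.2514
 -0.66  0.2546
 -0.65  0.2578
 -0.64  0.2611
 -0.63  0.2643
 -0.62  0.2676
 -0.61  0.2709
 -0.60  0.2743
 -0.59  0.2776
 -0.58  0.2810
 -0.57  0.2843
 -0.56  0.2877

0.2483

σ√T = 0.41·√1.25 = 0.4584
d₁ = [ln(350/450) + (0.036 + 0.41²/2)·1.25] / 0.4584 = [-0.2513 + 0.1501] / 0.4584 = -0.2209 ≈ -0.22
d₂ = d₁ − σ√T = -0.2209 − 0.4584 = -0.6793 ≈ -0.68
Pr(exercise) under Q = N(d₂) = 0.2483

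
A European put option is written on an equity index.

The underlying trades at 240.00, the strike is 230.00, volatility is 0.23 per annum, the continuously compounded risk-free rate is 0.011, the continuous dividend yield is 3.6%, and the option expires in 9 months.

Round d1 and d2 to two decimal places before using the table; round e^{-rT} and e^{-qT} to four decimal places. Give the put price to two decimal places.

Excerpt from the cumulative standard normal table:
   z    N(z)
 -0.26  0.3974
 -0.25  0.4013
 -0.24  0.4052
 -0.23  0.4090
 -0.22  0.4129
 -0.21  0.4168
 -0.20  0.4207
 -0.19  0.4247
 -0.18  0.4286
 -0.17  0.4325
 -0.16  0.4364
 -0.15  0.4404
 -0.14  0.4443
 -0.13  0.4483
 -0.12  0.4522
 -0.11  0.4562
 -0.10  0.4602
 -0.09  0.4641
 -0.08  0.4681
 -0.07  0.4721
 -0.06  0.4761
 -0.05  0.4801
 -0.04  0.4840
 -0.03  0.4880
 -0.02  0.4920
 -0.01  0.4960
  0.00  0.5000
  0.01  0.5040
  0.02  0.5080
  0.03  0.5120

15.77

σ√T = 0.23 × 0.8660 = 0.1992
d₁ = [ln(240/230) + (0.011 − 0.036 + 0.23²/2)·0.75] / 0.1992 = [0.0426 + 0.0011] / 0.1992 = 0.2191 ≈ 0.22
d₂ = d₁ − σ√T = 0.2191 − 0.1992 = 0.0199 ≈ 0.02
e^(−qT) = e^(−0.036·0.75) = 0.9734;  e^(−rT) = e^(−0.011·0.75) = 0.9918
N(−d₂) = N(-0.02) = 0.4920;  N(−d₁) = N(-0.22) = 0.4129
P = 230·0.9918·0.4920 − 240·0.9734·0.4129 = 112.2321 − 96.4600 = 15.7720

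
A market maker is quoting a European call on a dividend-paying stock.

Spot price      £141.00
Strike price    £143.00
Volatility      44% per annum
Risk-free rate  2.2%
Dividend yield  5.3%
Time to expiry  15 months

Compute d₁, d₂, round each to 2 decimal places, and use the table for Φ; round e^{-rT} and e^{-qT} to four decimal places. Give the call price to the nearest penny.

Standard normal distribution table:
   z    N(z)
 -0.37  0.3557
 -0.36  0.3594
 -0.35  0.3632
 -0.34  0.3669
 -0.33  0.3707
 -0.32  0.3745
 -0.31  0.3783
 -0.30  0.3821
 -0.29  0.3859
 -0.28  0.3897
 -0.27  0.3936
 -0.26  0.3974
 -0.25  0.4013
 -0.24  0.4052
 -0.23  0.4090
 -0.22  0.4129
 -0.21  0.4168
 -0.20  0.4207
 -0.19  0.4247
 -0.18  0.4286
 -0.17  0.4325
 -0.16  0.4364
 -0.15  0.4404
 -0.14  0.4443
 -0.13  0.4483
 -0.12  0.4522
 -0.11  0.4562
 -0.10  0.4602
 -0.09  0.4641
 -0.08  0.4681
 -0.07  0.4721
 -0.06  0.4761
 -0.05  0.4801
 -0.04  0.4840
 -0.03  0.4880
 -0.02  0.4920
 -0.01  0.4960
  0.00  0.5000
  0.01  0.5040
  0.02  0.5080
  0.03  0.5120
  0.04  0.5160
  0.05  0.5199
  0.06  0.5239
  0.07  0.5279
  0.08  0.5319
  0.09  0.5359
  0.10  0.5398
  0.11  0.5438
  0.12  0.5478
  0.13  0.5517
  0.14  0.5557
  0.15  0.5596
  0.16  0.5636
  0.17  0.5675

σ√T = 0.44 × 1.1180 = 0.4919
ln(S/K) + (r − q + σ²/2)T = ln(141/143) + (0.022 − 0.053 + 0.44²/2)·1.25 = -0.0141 + 0.0822 = 0.0682
d₁ = 0.0682 / 0.4919 = 0.1386 which rounds to 0.14
d₂ = d₁ − σ√T = 0.1386 − 0.4919 = -0.3534 which rounds to -0.35
e^(−qT) = e^(−0.053·1.25) = 0.9359;  e^(−rT) = e^(−0.022·1.25) = 0.9729
N(d₁) = N(0.14) = 0.5557;  N(d₂) = N(-0.35) = 0.3632
C = 141·0.9359·0.5557 − 143·0.9729·0.3632 = 73.3312 − 50.5301 = 22.8011

£22.80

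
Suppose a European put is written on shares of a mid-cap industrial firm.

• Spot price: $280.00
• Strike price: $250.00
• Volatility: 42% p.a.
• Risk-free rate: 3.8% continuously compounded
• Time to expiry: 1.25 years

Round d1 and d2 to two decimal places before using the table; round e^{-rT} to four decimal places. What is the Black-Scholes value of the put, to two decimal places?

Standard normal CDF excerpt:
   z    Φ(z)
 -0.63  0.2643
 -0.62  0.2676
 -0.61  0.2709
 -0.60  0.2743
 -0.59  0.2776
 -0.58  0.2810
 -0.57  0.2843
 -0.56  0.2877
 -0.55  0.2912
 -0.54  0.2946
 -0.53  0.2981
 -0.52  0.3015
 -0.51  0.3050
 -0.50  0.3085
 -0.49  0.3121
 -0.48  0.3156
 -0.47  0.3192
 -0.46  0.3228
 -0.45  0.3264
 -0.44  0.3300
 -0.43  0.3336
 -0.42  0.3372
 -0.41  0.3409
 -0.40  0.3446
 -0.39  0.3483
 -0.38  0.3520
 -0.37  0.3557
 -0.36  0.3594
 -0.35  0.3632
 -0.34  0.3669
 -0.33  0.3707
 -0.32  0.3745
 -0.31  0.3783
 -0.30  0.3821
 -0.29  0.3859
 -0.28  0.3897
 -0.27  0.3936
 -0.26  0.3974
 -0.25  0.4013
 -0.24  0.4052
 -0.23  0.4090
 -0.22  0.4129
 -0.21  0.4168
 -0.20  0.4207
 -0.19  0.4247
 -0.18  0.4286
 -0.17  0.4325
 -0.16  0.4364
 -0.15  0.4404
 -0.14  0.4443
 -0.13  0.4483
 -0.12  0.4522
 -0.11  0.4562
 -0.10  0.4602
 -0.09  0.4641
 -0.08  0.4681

σ√T = 0.42 × 1.1180 = 0.4696
d₁ = [ln(280/250) + (0.038 + ½·0.42²)·1.25] / (σ√T) = (0.1133 + 0.1577) / 0.4696 = 0.5773 → 0.58
d₂ = 0.5773 − 0.4696 = 0.1077 → 0.11
exp(−rT) = exp(−0.038·1.25) = 0.9536
N(−d₂) = N(-0.11) = 0.4562;  N(−d₁) = N(-0.58) = 0.2810
P = 250·0.9536·0.4562 − 280·0.2810 = 108.7581 − 78.6800 = 30.0781

$30.08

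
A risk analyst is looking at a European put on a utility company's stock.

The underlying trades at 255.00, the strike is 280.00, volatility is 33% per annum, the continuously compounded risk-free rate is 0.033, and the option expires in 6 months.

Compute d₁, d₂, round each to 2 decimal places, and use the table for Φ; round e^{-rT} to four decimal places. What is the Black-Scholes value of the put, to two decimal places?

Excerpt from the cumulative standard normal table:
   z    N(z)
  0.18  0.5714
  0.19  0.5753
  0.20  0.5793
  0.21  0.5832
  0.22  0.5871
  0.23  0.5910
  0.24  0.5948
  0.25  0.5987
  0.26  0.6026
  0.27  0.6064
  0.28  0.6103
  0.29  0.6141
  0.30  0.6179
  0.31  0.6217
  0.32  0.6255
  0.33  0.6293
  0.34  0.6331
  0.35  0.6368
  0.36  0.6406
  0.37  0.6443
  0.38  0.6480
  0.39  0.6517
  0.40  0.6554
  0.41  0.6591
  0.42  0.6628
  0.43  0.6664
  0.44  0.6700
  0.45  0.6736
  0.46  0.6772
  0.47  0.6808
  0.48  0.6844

36.80

σ√T = 0.33 × 0.7071 = 0.2333
d₁ = [ln(255/280) + (0.033 + 0.33²/2)·0.5] / 0.2333 = [-0.0935 + 0.0437] / 0.2333 = -0.2134 ≈ -0.21
d₂ = d₁ − σ√T = -0.2134 − 0.2333 = -0.4468 ≈ -0.45
e^(−rT) = e^(−0.033·0.5) = 0.9836
N(−d₂) = N(0.45) = 0.6736;  N(−d₁) = N(0.21) = 0.5832
P = 280·0.9836·0.6736 − 255·0.5832 = 185.5148 − 148.7160 = 36.7988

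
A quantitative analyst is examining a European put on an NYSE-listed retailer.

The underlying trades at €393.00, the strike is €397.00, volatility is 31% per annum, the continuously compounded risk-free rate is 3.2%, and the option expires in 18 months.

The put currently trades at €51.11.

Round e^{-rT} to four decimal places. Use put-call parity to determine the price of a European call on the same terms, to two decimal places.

e^(−rT) = e^(−0.032·1.5) = 0.9531
Put-call parity: C − P = S − K·e^(−rT) = 393 − 397·0.9531 = 393 − 378.3807 = 14.6193
C = P + (C − P) = 51.11 + (14.6193) = 65.7293

€65.73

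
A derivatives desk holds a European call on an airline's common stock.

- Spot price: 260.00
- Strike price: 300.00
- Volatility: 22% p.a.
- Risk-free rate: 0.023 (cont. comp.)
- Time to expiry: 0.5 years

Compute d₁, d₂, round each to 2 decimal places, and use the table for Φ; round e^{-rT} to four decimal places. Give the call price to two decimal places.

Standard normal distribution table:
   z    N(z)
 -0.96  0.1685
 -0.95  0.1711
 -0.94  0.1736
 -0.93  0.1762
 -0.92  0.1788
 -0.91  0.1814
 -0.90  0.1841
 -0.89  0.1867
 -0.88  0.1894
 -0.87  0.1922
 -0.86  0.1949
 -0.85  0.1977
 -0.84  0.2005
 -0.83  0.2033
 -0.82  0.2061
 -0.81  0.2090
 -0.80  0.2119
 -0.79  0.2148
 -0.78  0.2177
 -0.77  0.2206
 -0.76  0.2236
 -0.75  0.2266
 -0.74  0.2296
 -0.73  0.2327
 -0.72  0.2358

σ√T = 0.22 × 0.7071 = 0.1556
d₁ = [ln(260/300) + (0.023 + ½·0.22²)·0.5] / (σ√T) = (-0.1431 + 0.0236) / 0.1556 = -0.7682 which rounds to -0.77
d₂ = -0.7682 − 0.1556 = -0.9237 which rounds to -0.92
exp(−rT) = exp(−0.023·0.5) = 0.9886
C = 260·N(-0.77) − 300·0.9886·N(-0.92) = 260·0.2206 − 300·0.9886·0.1788 = 57.3560 − 53.0285 = 4.3275

4.33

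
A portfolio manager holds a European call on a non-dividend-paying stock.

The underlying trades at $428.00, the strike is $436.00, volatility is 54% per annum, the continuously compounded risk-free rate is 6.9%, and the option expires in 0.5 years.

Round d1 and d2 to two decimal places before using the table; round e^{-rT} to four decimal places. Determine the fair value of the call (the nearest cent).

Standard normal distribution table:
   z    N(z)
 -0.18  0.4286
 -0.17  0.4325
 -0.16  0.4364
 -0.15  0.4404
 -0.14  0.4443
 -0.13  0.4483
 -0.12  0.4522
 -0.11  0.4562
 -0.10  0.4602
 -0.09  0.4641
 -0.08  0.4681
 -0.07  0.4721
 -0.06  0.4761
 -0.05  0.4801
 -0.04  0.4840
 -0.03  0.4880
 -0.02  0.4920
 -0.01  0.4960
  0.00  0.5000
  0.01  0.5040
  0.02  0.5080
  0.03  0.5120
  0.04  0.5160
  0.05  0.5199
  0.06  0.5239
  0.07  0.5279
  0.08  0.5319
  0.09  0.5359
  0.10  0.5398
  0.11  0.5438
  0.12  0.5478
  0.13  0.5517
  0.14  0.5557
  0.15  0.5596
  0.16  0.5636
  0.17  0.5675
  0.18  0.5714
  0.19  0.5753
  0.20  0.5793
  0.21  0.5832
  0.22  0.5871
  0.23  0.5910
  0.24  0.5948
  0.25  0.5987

$67.44

T = 0.5;  σ√T = 0.3818
d₁ = [ln(428/436) + (0.069 + 0.54²/2)·0.5] / 0.3818 = [-0.0185 + 0.1074] / 0.3818 = 0.2328 ≈ 0.23
d₂ = d₁ − σ√T = 0.2328 − 0.3818 = -0.1491 ≈ -0.15
exp(−rT) = exp(−0.069·0.5) = 0.9661
N(d₁) = N(0.23) = 0.5910;  N(d₂) = N(-0.15) = 0.4404
C = 428·0.5910 − 436·0.9661·0.4404 = 252.9480 − 185.5051 = 67.4429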